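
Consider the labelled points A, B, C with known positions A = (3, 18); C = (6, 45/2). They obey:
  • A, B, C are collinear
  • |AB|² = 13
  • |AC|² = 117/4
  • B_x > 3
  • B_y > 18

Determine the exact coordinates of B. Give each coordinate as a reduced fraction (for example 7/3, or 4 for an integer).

B = (5, 21)

1. B_x = 5  [[A, B, C are collinear ⇒ 9/2x-3y+81/2=0] ∩ [|B−(3, 18)|²=13]]
2. B_y = 21  [[A, B, C are collinear ⇒ 9/2x-3y+81/2=0] ∩ [|B−(3, 18)|²=13]]
   so B = (5, 21)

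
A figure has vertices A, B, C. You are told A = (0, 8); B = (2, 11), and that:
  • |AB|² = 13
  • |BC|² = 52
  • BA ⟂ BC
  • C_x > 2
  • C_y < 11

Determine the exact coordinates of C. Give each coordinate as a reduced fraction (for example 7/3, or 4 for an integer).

C = (8, 7)

1. C_x = 8  [[BA ⟂ BC ⇒ -2x-3y+37=0] ∩ [|C−(2, 11)|²=52]]
2. C_y = 7  [[BA ⟂ BC ⇒ -2x-3y+37=0] ∩ [|C−(2, 11)|²=52]]
   so C = (8, 7)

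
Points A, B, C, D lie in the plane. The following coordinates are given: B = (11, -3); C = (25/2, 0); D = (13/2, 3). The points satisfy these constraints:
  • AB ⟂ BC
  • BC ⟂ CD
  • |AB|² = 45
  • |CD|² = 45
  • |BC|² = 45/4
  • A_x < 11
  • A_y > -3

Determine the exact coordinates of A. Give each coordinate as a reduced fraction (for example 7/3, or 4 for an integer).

A = (5, 0)

1. A_x = 5  [[AB ⟂ BC ⇒ -3/2x-3y+15/2=0] ∩ [|A−(11, -3)|²=45]]
2. A_y = 0  [[AB ⟂ BC ⇒ -3/2x-3y+15/2=0] ∩ [|A−(11, -3)|²=45]]
   so A = (5, 0)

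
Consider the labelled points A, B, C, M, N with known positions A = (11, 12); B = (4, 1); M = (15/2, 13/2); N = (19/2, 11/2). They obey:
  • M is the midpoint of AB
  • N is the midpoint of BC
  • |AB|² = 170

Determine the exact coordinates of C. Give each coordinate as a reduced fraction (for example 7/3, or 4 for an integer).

1. C_x = 15  [C = 2·N−B = 2·(19/2, 11/2)−(4, 1)]
2. C_y = 10  [C = 2·N−B = 2·(19/2, 11/2)−(4, 1)]
   so C = (15, 10)

C = (15, 10)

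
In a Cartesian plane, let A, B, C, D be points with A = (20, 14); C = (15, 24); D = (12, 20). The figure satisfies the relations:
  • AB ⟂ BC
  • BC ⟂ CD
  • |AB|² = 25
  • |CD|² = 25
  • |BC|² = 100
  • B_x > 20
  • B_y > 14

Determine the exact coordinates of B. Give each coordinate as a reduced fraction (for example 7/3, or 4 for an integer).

B = (23, 18)

1. B_x = 23  [[BC ⟂ CD ⇒ 3x+4y-141=0] ∩ [|B−(20, 14)|²=25]]
2. B_y = 18  [[BC ⟂ CD ⇒ 3x+4y-141=0] ∩ [|B−(20, 14)|²=25]]
   so B = (23, 18)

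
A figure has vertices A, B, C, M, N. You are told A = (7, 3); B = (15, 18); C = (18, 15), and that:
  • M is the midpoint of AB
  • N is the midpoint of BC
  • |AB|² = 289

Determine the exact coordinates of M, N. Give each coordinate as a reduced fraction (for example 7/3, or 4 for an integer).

1. M_x = 11  [2·M = A+B = (7, 3)+(15, 18)]
2. M_y = 21/2  [2·M = A+B = (7, 3)+(15, 18)]
   so M = (11, 21/2)
3. N_x = 33/2  [2·N = B+C = (15, 18)+(18, 15)]
4. N_y = 33/2  [2·N = B+C = (15, 18)+(18, 15)]
   so N = (33/2, 33/2)

M = (11, 21/2)
N = (33/2, 33/2)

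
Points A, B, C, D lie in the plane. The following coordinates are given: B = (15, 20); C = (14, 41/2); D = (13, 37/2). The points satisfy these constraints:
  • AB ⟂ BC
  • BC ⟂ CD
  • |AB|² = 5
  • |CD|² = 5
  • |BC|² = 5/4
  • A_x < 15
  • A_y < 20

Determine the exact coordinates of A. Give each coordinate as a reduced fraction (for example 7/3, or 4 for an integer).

1. A_x = 14  [[AB ⟂ BC ⇒ 1x-1/2y-5=0] ∩ [|A−(15, 20)|²=5]]
2. A_y = 18  [[AB ⟂ BC ⇒ 1x-1/2y-5=0] ∩ [|A−(15, 20)|²=5]]
   so A = (14, 18)

A = (14, 18)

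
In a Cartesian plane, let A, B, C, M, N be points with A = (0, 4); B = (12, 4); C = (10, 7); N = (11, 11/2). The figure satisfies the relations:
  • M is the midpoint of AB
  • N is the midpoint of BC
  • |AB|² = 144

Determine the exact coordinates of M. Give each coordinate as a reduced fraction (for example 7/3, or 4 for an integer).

1. M_x = 6  [2·M = A+B = (0, 4)+(12, 4)]
2. M_y = 4  [2·M = A+B = (0, 4)+(12, 4)]
   so M = (6, 4)

M = (6, 4)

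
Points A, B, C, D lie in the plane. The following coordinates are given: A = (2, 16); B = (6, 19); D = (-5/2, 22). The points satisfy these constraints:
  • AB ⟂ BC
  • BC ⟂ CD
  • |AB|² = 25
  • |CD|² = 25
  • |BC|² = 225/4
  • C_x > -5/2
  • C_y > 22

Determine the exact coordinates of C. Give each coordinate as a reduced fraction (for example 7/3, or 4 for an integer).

C = (3/2, 25)

1. C_x = 3/2  [[AB ⟂ BC ⇒ 4x+3y-81=0] ∩ [|C−(-5/2, 22)|²=25]]
2. C_y = 25  [[AB ⟂ BC ⇒ 4x+3y-81=0] ∩ [|C−(-5/2, 22)|²=25]]
   so C = (3/2, 25)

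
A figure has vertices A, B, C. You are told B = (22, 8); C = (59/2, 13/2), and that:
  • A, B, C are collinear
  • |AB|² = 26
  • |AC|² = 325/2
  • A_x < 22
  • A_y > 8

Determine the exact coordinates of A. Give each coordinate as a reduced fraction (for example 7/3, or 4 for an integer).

A = (17, 9)

1. A_x = 17  [[A, B, C are collinear ⇒ 3/2x+15/2y-93=0] ∩ [|A−(22, 8)|²=26]]
2. A_y = 9  [[A, B, C are collinear ⇒ 3/2x+15/2y-93=0] ∩ [|A−(22, 8)|²=26]]
   so A = (17, 9)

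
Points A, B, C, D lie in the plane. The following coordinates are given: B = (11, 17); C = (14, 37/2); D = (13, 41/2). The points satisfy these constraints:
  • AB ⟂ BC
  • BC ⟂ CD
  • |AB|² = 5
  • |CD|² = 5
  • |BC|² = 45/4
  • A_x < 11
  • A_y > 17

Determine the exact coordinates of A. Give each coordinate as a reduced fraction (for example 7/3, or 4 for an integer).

1. A_x = 10  [[AB ⟂ BC ⇒ -3x-3/2y+117/2=0] ∩ [|A−(11, 17)|²=5]]
2. A_y = 19  [[AB ⟂ BC ⇒ -3x-3/2y+117/2=0] ∩ [|A−(11, 17)|²=5]]
   so A = (10, 19)

A = (10, 19)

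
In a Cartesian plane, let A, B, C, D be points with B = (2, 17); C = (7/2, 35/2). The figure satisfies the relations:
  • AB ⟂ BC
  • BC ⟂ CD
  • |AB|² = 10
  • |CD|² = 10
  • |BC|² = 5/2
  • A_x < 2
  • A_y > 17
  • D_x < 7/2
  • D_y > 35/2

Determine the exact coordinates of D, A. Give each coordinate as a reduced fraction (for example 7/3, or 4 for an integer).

D = (5/2, 41/2)
A = (1, 20)

1. D_x = 5/2  [[BC ⟂ CD ⇒ 3/2x+1/2y-14=0] ∩ [|D−(7/2, 35/2)|²=10]]
2. D_y = 41/2  [[BC ⟂ CD ⇒ 3/2x+1/2y-14=0] ∩ [|D−(7/2, 35/2)|²=10]]
   so D = (5/2, 41/2)
3. A_x = 1  [[AB ⟂ BC ⇒ -3/2x-1/2y+23/2=0] ∩ [|A−(2, 17)|²=10]]
4. A_y = 20  [[AB ⟂ BC ⇒ -3/2x-1/2y+23/2=0] ∩ [|A−(2, 17)|²=10]]
   so A = (1, 20)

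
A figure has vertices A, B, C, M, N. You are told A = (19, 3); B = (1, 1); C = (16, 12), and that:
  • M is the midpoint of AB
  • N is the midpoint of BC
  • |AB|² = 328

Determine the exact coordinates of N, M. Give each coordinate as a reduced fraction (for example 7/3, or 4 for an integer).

N = (17/2, 13/2)
M = (10, 2)

1. M_x = 10  [2·M = A+B = (19, 3)+(1, 1)]
2. M_y = 2  [2·M = A+B = (19, 3)+(1, 1)]
   so M = (10, 2)
3. N_x = 17/2  [2·N = B+C = (1, 1)+(16, 12)]
4. N_y = 13/2  [2·N = B+C = (1, 1)+(16, 12)]
   so N = (17/2, 13/2)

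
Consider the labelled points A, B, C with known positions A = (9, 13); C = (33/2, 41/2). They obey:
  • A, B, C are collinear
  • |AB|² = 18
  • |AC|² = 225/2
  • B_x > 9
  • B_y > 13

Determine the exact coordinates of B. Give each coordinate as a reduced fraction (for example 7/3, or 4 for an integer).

1. B_x = 12  [[A, B, C are collinear ⇒ 15/2x-15/2y+30=0] ∩ [|B−(9, 13)|²=18]]
2. B_y = 16  [[A, B, C are collinear ⇒ 15/2x-15/2y+30=0] ∩ [|B−(9, 13)|²=18]]
   so B = (12, 16)

B = (12, 16)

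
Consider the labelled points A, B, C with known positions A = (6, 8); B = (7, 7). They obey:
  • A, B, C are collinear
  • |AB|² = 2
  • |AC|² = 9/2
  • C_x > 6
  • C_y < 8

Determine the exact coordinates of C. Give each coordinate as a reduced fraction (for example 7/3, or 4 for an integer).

1. C_x = 15/2  [[A, B, C are collinear ⇒ 1x+1y-14=0] ∩ [|C−(6, 8)|²=9/2]]
2. C_y = 13/2  [[A, B, C are collinear ⇒ 1x+1y-14=0] ∩ [|C−(6, 8)|²=9/2]]
   so C = (15/2, 13/2)

C = (15/2, 13/2)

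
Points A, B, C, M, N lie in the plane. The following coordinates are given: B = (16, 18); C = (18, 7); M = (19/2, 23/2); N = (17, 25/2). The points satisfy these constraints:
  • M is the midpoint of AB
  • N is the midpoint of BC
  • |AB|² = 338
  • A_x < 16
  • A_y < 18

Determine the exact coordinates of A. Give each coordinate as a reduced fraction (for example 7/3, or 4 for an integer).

A = (3, 5)

1. A_x = 3  [A = 2·M−B = 2·(19/2, 23/2)−(16, 18)]
2. A_y = 5  [A = 2·M−B = 2·(19/2, 23/2)−(16, 18)]
   so A = (3, 5)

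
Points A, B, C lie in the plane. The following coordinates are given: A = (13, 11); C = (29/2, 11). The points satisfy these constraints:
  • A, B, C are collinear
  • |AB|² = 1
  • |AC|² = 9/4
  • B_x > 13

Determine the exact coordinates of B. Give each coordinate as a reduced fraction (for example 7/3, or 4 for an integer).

1. B_x = 14  [[A, B, C are collinear ⇒ -3/2y+33/2=0] ∩ [|B−(13, 11)|²=1]]
2. B_y = 11  [[A, B, C are collinear ⇒ -3/2y+33/2=0] ∩ [|B−(13, 11)|²=1]]
   so B = (14, 11)

B = (14, 11)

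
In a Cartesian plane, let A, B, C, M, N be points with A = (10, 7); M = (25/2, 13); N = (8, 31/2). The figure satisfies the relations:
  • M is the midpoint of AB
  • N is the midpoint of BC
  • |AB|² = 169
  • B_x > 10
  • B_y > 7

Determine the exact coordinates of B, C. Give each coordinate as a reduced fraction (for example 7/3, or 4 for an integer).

B = (15, 19)
C = (1, 12)

1. B_x = 15  [B = 2·M−A = 2·(25/2, 13)−(10, 7)]
2. B_y = 19  [B = 2·M−A = 2·(25/2, 13)−(10, 7)]
   so B = (15, 19)
3. C_x = 1  [C = 2·N−B = 2·(8, 31/2)−(15, 19)]
4. C_y = 12  [C = 2·N−B = 2·(8, 31/2)−(15, 19)]
   so C = (1, 12)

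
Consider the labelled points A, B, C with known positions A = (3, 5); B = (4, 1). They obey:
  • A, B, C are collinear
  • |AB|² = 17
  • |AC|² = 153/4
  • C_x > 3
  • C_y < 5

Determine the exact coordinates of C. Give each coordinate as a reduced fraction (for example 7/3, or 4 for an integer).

C = (9/2, -1)

1. C_x = 9/2  [[A, B, C are collinear ⇒ 4x+1y-17=0] ∩ [|C−(3, 5)|²=153/4]]
2. C_y = -1  [[A, B, C are collinear ⇒ 4x+1y-17=0] ∩ [|C−(3, 5)|²=153/4]]
   so C = (9/2, -1)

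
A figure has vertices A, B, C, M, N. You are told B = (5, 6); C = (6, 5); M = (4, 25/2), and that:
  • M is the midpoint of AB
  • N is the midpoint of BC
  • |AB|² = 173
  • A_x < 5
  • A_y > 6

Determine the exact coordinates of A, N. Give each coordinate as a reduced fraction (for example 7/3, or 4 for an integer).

A = (3, 19)
N = (11/2, 11/2)

1. A_x = 3  [A = 2·M−B = 2·(4, 25/2)−(5, 6)]
2. A_y = 19  [A = 2·M−B = 2·(4, 25/2)−(5, 6)]
   so A = (3, 19)
3. N_x = 11/2  [2·N = B+C = (5, 6)+(6, 5)]
4. N_y = 11/2  [2·N = B+C = (5, 6)+(6, 5)]
   so N = (11/2, 11/2)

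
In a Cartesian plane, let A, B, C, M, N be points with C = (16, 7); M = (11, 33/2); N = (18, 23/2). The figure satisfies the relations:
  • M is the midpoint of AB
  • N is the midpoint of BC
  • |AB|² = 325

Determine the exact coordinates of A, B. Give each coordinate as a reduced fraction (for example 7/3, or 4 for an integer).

1. B_x = 20  [B = 2·N−C = 2·(18, 23/2)−(16, 7)]
2. B_y = 16  [B = 2·N−C = 2·(18, 23/2)−(16, 7)]
   so B = (20, 16)
3. A_x = 2  [A = 2·M−B = 2·(11, 33/2)−(20, 16)]
4. A_y = 17  [A = 2·M−B = 2·(11, 33/2)−(20, 16)]
   so A = (2, 17)

A = (2, 17)
B = (20, 16)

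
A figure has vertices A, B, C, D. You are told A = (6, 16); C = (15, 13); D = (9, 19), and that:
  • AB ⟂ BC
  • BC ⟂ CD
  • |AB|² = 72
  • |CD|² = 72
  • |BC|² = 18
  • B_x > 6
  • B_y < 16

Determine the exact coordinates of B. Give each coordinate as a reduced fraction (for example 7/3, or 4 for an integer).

1. B_x = 12  [[BC ⟂ CD ⇒ 6x-6y-12=0] ∩ [|B−(6, 16)|²=72]]
2. B_y = 10  [[BC ⟂ CD ⇒ 6x-6y-12=0] ∩ [|B−(6, 16)|²=72]]
   so B = (12, 10)

B = (12, 10)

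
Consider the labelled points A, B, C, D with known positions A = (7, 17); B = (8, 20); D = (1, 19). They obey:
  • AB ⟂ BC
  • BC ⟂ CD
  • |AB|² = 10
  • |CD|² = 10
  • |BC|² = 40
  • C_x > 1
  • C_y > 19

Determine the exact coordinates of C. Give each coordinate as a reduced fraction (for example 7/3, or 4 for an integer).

C = (2, 22)

1. C_x = 2  [[AB ⟂ BC ⇒ 1x+3y-68=0] ∩ [|C−(1, 19)|²=10]]
2. C_y = 22  [[AB ⟂ BC ⇒ 1x+3y-68=0] ∩ [|C−(1, 19)|²=10]]
   so C = (2, 22)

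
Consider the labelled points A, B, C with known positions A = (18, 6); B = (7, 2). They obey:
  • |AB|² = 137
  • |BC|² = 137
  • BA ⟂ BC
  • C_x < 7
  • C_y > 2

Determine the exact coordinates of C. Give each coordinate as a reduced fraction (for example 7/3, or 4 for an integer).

C = (3, 13)

1. C_x = 3  [[BA ⟂ BC ⇒ 11x+4y-85=0] ∩ [|C−(7, 2)|²=137]]
2. C_y = 13  [[BA ⟂ BC ⇒ 11x+4y-85=0] ∩ [|C−(7, 2)|²=137]]
   so C = (3, 13)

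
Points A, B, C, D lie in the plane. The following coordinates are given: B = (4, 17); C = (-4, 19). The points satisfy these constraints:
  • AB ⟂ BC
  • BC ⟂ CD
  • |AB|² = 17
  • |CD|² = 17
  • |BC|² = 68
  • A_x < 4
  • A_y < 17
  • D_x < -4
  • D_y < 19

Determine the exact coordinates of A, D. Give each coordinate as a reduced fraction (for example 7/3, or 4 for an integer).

1. A_x = 3  [[AB ⟂ BC ⇒ 8x-2y+2=0] ∩ [|A−(4, 17)|²=17]]
2. A_y = 13  [[AB ⟂ BC ⇒ 8x-2y+2=0] ∩ [|A−(4, 17)|²=17]]
   so A = (3, 13)
3. D_x = -5  [[BC ⟂ CD ⇒ -8x+2y-70=0] ∩ [|D−(-4, 19)|²=17]]
4. D_y = 15  [[BC ⟂ CD ⇒ -8x+2y-70=0] ∩ [|D−(-4, 19)|²=17]]
   so D = (-5, 15)

A = (3, 13)
D = (-5, 15)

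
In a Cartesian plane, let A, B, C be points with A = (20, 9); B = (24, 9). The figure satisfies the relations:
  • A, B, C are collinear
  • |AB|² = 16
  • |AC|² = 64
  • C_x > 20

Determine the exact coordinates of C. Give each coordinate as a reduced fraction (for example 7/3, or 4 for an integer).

1. C_x = 28  [[A, B, C are collinear ⇒ 4y-36=0] ∩ [|C−(20, 9)|²=64]]
2. C_y = 9  [[A, B, C are collinear ⇒ 4y-36=0] ∩ [|C−(20, 9)|²=64]]
   so C = (28, 9)

C = (28, 9)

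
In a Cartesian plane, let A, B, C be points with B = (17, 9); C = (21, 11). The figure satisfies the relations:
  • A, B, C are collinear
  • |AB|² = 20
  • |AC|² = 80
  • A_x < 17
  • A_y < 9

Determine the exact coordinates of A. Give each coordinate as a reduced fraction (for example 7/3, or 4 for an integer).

A = (13, 7)

1. A_x = 13  [[A, B, C are collinear ⇒ -2x+4y-2=0] ∩ [|A−(17, 9)|²=20]]
2. A_y = 7  [[A, B, C are collinear ⇒ -2x+4y-2=0] ∩ [|A−(17, 9)|²=20]]
   so A = (13, 7)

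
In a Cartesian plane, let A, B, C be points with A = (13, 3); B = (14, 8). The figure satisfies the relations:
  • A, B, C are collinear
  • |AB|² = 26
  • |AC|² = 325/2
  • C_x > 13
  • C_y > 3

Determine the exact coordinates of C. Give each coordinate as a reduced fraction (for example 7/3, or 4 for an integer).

C = (31/2, 31/2)

1. C_x = 31/2  [[A, B, C are collinear ⇒ -5x+1y+62=0] ∩ [|C−(13, 3)|²=325/2]]
2. C_y = 31/2  [[A, B, C are collinear ⇒ -5x+1y+62=0] ∩ [|C−(13, 3)|²=325/2]]
   so C = (31/2, 31/2)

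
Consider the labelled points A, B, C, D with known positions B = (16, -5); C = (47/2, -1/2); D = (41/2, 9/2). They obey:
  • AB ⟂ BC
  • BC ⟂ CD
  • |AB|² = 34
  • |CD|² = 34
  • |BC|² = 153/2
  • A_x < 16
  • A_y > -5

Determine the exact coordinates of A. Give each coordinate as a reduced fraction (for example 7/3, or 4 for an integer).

1. A_x = 13  [[AB ⟂ BC ⇒ -15/2x-9/2y+195/2=0] ∩ [|A−(16, -5)|²=34]]
2. A_y = 0  [[AB ⟂ BC ⇒ -15/2x-9/2y+195/2=0] ∩ [|A−(16, -5)|²=34]]
   so A = (13, 0)

A = (13, 0)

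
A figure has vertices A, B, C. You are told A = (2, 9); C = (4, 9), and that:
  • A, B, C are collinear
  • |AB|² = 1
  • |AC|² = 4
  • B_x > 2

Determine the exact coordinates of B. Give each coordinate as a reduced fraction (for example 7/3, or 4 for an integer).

1. B_x = 3  [[A, B, C are collinear ⇒ -2y+18=0] ∩ [|B−(2, 9)|²=1]]
2. B_y = 9  [[A, B, C are collinear ⇒ -2y+18=0] ∩ [|B−(2, 9)|²=1]]
   so B = (3, 9)

B = (3, 9)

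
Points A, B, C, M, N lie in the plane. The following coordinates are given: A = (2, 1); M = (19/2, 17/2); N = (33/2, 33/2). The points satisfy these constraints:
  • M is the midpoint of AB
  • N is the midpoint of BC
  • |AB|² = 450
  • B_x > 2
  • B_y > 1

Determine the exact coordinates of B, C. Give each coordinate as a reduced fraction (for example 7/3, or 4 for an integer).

B = (17, 16)
C = (16, 17)

1. B_x = 17  [B = 2·M−A = 2·(19/2, 17/2)−(2, 1)]
2. B_y = 16  [B = 2·M−A = 2·(19/2, 17/2)−(2, 1)]
   so B = (17, 16)
3. C_x = 16  [C = 2·N−B = 2·(33/2, 33/2)−(17, 16)]
4. C_y = 17  [C = 2·N−B = 2·(33/2, 33/2)−(17, 16)]
   so C = (16, 17)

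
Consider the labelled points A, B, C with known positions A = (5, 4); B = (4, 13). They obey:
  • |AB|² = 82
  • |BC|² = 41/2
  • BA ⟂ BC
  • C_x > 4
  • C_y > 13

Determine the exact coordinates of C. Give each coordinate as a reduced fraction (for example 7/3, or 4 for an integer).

C = (17/2, 27/2)

1. C_x = 17/2  [[BA ⟂ BC ⇒ 1x-9y+113=0] ∩ [|C−(4, 13)|²=41/2]]
2. C_y = 27/2  [[BA ⟂ BC ⇒ 1x-9y+113=0] ∩ [|C−(4, 13)|²=41/2]]
   so C = (17/2, 27/2)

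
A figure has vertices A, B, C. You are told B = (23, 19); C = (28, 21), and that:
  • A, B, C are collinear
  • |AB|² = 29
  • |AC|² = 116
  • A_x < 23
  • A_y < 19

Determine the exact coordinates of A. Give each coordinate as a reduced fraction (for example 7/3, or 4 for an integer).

1. A_x = 18  [[A, B, C are collinear ⇒ -2x+5y-49=0] ∩ [|A−(23, 19)|²=29]]
2. A_y = 17  [[A, B, C are collinear ⇒ -2x+5y-49=0] ∩ [|A−(23, 19)|²=29]]
   so A = (18, 17)

A = (18, 17)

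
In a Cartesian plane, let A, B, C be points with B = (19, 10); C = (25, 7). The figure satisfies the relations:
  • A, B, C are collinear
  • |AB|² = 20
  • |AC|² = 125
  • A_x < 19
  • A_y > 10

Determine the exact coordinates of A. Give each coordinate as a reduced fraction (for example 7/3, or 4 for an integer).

1. A_x = 15  [[A, B, C are collinear ⇒ 3x+6y-117=0] ∩ [|A−(19, 10)|²=20]]
2. A_y = 12  [[A, B, C are collinear ⇒ 3x+6y-117=0] ∩ [|A−(19, 10)|²=20]]
   so A = (15, 12)

A = (15, 12)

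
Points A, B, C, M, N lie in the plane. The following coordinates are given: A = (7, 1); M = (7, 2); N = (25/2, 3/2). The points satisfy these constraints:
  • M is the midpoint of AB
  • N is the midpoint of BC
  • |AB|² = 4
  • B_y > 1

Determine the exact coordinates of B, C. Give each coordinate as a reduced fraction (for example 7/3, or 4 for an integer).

B = (7, 3)
C = (18, 0)

1. B_x = 7  [B = 2·M−A = 2·(7, 2)−(7, 1)]
2. B_y = 3  [B = 2·M−A = 2·(7, 2)−(7, 1)]
   so B = (7, 3)
3. C_x = 18  [C = 2·N−B = 2·(25/2, 3/2)−(7, 3)]
4. C_y = 0  [C = 2·N−B = 2·(25/2, 3/2)−(7, 3)]
   so C = (18, 0)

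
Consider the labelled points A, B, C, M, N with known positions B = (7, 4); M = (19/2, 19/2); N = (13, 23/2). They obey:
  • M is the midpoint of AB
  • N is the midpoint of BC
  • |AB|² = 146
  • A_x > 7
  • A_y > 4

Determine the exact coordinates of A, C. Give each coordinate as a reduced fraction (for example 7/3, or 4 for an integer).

A = (12, 15)
C = (19, 19)

1. A_x = 12  [A = 2·M−B = 2·(19/2, 19/2)−(7, 4)]
2. A_y = 15  [A = 2·M−B = 2·(19/2, 19/2)−(7, 4)]
   so A = (12, 15)
3. C_x = 19  [C = 2·N−B = 2·(13, 23/2)−(7, 4)]
4. C_y = 19  [C = 2·N−B = 2·(13, 23/2)−(7, 4)]
   so C = (19, 19)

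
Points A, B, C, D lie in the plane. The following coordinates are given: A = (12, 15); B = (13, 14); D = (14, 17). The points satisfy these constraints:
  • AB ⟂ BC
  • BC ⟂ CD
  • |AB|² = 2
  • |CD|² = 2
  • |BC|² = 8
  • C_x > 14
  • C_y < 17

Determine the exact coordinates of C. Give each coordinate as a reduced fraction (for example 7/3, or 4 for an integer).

C = (15, 16)

1. C_x = 15  [[AB ⟂ BC ⇒ 1x-1y+1=0] ∩ [|C−(14, 17)|²=2]]
2. C_y = 16  [[AB ⟂ BC ⇒ 1x-1y+1=0] ∩ [|C−(14, 17)|²=2]]
   so C = (15, 16)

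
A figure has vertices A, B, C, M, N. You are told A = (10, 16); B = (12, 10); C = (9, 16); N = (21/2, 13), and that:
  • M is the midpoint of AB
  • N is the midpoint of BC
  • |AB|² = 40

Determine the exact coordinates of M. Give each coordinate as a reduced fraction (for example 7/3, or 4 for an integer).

1. M_x = 11  [2·M = A+B = (10, 16)+(12, 10)]
2. M_y = 13  [2·M = A+B = (10, 16)+(12, 10)]
   so M = (11, 13)

M = (11, 13)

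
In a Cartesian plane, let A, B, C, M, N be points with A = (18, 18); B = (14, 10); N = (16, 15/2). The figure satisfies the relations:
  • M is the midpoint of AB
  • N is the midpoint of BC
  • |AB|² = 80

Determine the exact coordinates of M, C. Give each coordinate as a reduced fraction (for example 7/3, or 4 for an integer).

1. M_x = 16  [2·M = A+B = (18, 18)+(14, 10)]
2. M_y = 14  [2·M = A+B = (18, 18)+(14, 10)]
   so M = (16, 14)
3. C_x = 18  [C = 2·N−B = 2·(16, 15/2)−(14, 10)]
4. C_y = 5  [C = 2·N−B = 2·(16, 15/2)−(14, 10)]
   so C = (18, 5)

M = (16, 14)
C = (18, 5)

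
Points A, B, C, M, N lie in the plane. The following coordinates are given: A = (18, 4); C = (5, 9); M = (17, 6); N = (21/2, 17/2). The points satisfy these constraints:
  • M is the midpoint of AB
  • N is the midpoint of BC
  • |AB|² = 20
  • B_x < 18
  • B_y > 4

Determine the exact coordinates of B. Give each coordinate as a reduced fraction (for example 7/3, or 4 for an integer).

1. B_x = 16  [B = 2·M−A = 2·(17, 6)−(18, 4)]
2. B_y = 8  [B = 2·M−A = 2·(17, 6)−(18, 4)]
   so B = (16, 8)

B = (16, 8)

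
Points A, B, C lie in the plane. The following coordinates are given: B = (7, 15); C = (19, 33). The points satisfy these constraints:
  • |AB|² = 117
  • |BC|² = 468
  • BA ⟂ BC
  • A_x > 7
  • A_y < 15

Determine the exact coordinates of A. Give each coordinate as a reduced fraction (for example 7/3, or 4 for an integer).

1. A_x = 16  [[BA ⟂ BC ⇒ 12x+18y-354=0] ∩ [|A−(7, 15)|²=117]]
2. A_y = 9  [[BA ⟂ BC ⇒ 12x+18y-354=0] ∩ [|A−(7, 15)|²=117]]
   so A = (16, 9)

A = (16, 9)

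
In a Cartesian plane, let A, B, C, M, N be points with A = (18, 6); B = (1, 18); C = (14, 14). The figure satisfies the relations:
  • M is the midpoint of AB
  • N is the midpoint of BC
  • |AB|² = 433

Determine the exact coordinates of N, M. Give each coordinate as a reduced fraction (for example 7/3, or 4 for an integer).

N = (15/2, 16)
M = (19/2, 12)

1. M_x = 19/2  [2·M = A+B = (18, 6)+(1, 18)]
2. M_y = 12  [2·M = A+B = (18, 6)+(1, 18)]
   so M = (19/2, 12)
3. N_x = 15/2  [2·N = B+C = (1, 18)+(14, 14)]
4. N_y = 16  [2·N = B+C = (1, 18)+(14, 14)]
   so N = (15/2, 16)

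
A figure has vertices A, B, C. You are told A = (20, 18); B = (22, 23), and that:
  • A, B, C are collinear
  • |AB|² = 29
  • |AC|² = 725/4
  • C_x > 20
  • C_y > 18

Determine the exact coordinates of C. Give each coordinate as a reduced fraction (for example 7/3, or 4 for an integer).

C = (25, 61/2)

1. C_x = 25  [[A, B, C are collinear ⇒ -5x+2y+64=0] ∩ [|C−(20, 18)|²=725/4]]
2. C_y = 61/2  [[A, B, C are collinear ⇒ -5x+2y+64=0] ∩ [|C−(20, 18)|²=725/4]]
   so C = (25, 61/2)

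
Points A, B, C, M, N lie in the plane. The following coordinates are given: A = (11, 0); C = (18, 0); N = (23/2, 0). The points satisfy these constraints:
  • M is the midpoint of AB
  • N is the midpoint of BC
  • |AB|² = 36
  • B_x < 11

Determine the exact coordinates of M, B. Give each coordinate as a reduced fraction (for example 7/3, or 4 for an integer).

1. B_x = 5  [B = 2·N−C = 2·(23/2, 0)−(18, 0)]
2. B_y = 0  [B = 2·N−C = 2·(23/2, 0)−(18, 0)]
   so B = (5, 0)
3. M_x = 8  [2·M = A+B = (11, 0)+(5, 0)]
4. M_y = 0  [2·M = A+B = (11, 0)+(5, 0)]
   so M = (8, 0)

M = (8, 0)
B = (5, 0)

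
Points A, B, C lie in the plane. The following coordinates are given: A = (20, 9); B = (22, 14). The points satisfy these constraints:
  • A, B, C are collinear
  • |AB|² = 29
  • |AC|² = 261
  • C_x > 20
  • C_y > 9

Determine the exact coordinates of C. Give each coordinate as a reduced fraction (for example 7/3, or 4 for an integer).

1. C_x = 26  [[A, B, C are collinear ⇒ -5x+2y+82=0] ∩ [|C−(20, 9)|²=261]]
2. C_y = 24  [[A, B, C are collinear ⇒ -5x+2y+82=0] ∩ [|C−(20, 9)|²=261]]
   so C = (26, 24)

C = (26, 24)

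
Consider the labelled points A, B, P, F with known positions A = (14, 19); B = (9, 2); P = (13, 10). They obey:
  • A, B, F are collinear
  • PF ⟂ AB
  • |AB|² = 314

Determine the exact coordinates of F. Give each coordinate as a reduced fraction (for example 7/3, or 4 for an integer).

1. F_x = 1803/157  [[A, B, F are collinear ⇒ 17x-5y-143=0] ∩ [PF ⟂ AB ⇒ -5x-17y+235=0]]
2. F_y = 1640/157  [[A, B, F are collinear ⇒ 17x-5y-143=0] ∩ [PF ⟂ AB ⇒ -5x-17y+235=0]]
   so F = (1803/157, 1640/157)

F = (1803/157, 1640/157)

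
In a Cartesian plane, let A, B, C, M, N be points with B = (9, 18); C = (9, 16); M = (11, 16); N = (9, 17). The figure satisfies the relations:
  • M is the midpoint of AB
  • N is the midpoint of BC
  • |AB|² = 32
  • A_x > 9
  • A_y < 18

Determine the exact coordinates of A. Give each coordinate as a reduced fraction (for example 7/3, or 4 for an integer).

1. A_x = 13  [A = 2·M−B = 2·(11, 16)−(9, 18)]
2. A_y = 14  [A = 2·M−B = 2·(11, 16)−(9, 18)]
   so A = (13, 14)

A = (13, 14)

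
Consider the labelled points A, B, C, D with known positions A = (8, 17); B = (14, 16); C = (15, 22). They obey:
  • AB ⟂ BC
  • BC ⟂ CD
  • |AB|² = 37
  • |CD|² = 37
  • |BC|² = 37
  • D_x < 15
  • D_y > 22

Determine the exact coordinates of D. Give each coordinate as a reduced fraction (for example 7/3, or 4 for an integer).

D = (9, 23)

1. D_x = 9  [[BC ⟂ CD ⇒ 1x+6y-147=0] ∩ [|D−(15, 22)|²=37]]
2. D_y = 23  [[BC ⟂ CD ⇒ 1x+6y-147=0] ∩ [|D−(15, 22)|²=37]]
   so D = (9, 23)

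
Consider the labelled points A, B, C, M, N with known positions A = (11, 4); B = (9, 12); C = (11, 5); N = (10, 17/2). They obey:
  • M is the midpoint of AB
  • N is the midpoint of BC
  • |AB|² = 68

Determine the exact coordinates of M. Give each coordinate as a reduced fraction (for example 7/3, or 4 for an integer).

M = (10, 8)

1. M_x = 10  [2·M = A+B = (11, 4)+(9, 12)]
2. M_y = 8  [2·M = A+B = (11, 4)+(9, 12)]
   so M = (10, 8)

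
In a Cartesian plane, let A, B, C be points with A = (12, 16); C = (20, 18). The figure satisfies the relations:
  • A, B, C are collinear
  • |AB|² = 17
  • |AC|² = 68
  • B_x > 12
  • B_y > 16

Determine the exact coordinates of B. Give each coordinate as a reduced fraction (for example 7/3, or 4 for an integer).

B = (16, 17)

1. B_x = 16  [[A, B, C are collinear ⇒ 2x-8y+104=0] ∩ [|B−(12, 16)|²=17]]
2. B_y = 17  [[A, B, C are collinear ⇒ 2x-8y+104=0] ∩ [|B−(12, 16)|²=17]]
   so B = (16, 17)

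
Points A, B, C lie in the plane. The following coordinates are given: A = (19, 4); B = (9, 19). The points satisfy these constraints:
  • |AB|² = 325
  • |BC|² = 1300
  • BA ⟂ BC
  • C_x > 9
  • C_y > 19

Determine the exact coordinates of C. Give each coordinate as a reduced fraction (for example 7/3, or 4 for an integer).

C = (39, 39)

1. C_x = 39  [[BA ⟂ BC ⇒ 10x-15y+195=0] ∩ [|C−(9, 19)|²=1300]]
2. C_y = 39  [[BA ⟂ BC ⇒ 10x-15y+195=0] ∩ [|C−(9, 19)|²=1300]]
   so C = (39, 39)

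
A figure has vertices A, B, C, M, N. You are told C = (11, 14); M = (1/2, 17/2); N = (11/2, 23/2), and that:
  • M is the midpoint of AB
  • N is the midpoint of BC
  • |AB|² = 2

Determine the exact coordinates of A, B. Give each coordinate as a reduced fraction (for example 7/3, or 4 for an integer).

1. B_x = 0  [B = 2·N−C = 2·(11/2, 23/2)−(11, 14)]
2. B_y = 9  [B = 2·N−C = 2·(11/2, 23/2)−(11, 14)]
   so B = (0, 9)
3. A_x = 1  [A = 2·M−B = 2·(1/2, 17/2)−(0, 9)]
4. A_y = 8  [A = 2·M−B = 2·(1/2, 17/2)−(0, 9)]
   so A = (1, 8)

A = (1, 8)
B = (0, 9)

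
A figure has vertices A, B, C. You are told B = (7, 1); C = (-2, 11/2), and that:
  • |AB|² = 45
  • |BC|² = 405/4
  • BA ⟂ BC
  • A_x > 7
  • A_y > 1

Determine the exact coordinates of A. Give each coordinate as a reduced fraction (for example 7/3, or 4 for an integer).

1. A_x = 10  [[BA ⟂ BC ⇒ -9x+9/2y+117/2=0] ∩ [|A−(7, 1)|²=45]]
2. A_y = 7  [[BA ⟂ BC ⇒ -9x+9/2y+117/2=0] ∩ [|A−(7, 1)|²=45]]
   so A = (10, 7)

A = (10, 7)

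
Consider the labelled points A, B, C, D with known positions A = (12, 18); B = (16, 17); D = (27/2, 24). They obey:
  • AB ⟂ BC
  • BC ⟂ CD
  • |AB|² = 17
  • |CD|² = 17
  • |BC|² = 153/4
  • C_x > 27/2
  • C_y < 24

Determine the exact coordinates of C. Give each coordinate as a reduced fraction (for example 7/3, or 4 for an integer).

C = (35/2, 23)

1. C_x = 35/2  [[AB ⟂ BC ⇒ 4x-1y-47=0] ∩ [|C−(27/2, 24)|²=17]]
2. C_y = 23  [[AB ⟂ BC ⇒ 4x-1y-47=0] ∩ [|C−(27/2, 24)|²=17]]
   so C = (35/2, 23)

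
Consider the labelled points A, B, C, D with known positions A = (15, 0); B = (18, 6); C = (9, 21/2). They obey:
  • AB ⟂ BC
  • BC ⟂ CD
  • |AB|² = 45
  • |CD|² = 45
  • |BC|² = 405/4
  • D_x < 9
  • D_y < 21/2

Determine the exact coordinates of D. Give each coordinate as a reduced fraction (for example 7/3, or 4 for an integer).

D = (6, 9/2)

1. D_x = 6  [[BC ⟂ CD ⇒ -9x+9/2y+135/4=0] ∩ [|D−(9, 21/2)|²=45]]
2. D_y = 9/2  [[BC ⟂ CD ⇒ -9x+9/2y+135/4=0] ∩ [|D−(9, 21/2)|²=45]]
   so D = (6, 9/2)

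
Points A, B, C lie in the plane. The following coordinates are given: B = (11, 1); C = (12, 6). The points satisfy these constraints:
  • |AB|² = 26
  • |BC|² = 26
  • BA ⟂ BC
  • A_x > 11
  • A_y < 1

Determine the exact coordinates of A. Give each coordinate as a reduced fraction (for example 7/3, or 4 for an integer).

A = (16, 0)

1. A_x = 16  [[BA ⟂ BC ⇒ 1x+5y-16=0] ∩ [|A−(11, 1)|²=26]]
2. A_y = 0  [[BA ⟂ BC ⇒ 1x+5y-16=0] ∩ [|A−(11, 1)|²=26]]
   so A = (16, 0)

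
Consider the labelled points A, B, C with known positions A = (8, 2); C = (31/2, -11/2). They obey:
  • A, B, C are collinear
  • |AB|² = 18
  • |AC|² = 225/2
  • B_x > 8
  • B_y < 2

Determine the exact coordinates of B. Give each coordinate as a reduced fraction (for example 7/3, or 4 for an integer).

1. B_x = 11  [[A, B, C are collinear ⇒ -15/2x-15/2y+75=0] ∩ [|B−(8, 2)|²=18]]
2. B_y = -1  [[A, B, C are collinear ⇒ -15/2x-15/2y+75=0] ∩ [|B−(8, 2)|²=18]]
   so B = (11, -1)

B = (11, -1)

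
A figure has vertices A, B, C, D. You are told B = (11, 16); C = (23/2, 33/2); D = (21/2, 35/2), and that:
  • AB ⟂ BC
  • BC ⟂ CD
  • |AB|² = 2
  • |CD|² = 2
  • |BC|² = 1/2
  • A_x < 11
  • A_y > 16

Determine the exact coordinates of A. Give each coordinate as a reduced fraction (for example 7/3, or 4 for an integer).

1. A_x = 10  [[AB ⟂ BC ⇒ -1/2x-1/2y+27/2=0] ∩ [|A−(11, 16)|²=2]]
2. A_y = 17  [[AB ⟂ BC ⇒ -1/2x-1/2y+27/2=0] ∩ [|A−(11, 16)|²=2]]
   so A = (10, 17)

A = (10, 17)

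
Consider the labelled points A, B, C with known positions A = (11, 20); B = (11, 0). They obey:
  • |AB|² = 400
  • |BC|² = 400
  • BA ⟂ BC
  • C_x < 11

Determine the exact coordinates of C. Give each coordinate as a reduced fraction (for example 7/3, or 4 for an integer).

C = (-9, 0)

1. C_x = -9  [[BA ⟂ BC ⇒ 20y=0] ∩ [|C−(11, 0)|²=400]]
2. C_y = 0  [[BA ⟂ BC ⇒ 20y=0] ∩ [|C−(11, 0)|²=400]]
   so C = (-9, 0)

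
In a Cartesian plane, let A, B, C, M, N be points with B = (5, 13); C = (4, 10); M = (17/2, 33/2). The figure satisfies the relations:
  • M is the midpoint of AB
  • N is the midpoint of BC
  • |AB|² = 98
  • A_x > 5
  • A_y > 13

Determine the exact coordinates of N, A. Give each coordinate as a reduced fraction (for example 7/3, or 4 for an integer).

1. A_x = 12  [A = 2·M−B = 2·(17/2, 33/2)−(5, 13)]
2. A_y = 20  [A = 2·M−B = 2·(17/2, 33/2)−(5, 13)]
   so A = (12, 20)
3. N_x = 9/2  [2·N = B+C = (5, 13)+(4, 10)]
4. N_y = 23/2  [2·N = B+C = (5, 13)+(4, 10)]
   so N = (9/2, 23/2)

N = (9/2, 23/2)
A = (12, 20)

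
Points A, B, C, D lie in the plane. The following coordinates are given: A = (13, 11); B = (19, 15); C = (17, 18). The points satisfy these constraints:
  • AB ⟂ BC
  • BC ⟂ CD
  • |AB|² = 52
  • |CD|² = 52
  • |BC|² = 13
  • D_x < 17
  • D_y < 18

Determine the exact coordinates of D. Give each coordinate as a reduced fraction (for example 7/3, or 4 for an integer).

1. D_x = 11  [[BC ⟂ CD ⇒ -2x+3y-20=0] ∩ [|D−(17, 18)|²=52]]
2. D_y = 14  [[BC ⟂ CD ⇒ -2x+3y-20=0] ∩ [|D−(17, 18)|²=52]]
   so D = (11, 14)

D = (11, 14)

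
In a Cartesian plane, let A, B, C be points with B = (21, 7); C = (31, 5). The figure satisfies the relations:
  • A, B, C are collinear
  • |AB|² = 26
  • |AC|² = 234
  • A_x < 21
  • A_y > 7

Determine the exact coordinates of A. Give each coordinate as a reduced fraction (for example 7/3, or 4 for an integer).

1. A_x = 16  [[A, B, C are collinear ⇒ 2x+10y-112=0] ∩ [|A−(21, 7)|²=26]]
2. A_y = 8  [[A, B, C are collinear ⇒ 2x+10y-112=0] ∩ [|A−(21, 7)|²=26]]
   so A = (16, 8)

A = (16, 8)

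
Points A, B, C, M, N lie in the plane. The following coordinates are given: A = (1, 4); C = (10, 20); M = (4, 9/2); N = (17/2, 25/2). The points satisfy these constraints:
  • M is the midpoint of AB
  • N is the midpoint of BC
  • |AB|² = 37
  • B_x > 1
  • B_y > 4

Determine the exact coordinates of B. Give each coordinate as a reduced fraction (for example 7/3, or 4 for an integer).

B = (7, 5)

1. B_x = 7  [B = 2·M−A = 2·(4, 9/2)−(1, 4)]
2. B_y = 5  [B = 2·M−A = 2·(4, 9/2)−(1, 4)]
   so B = (7, 5)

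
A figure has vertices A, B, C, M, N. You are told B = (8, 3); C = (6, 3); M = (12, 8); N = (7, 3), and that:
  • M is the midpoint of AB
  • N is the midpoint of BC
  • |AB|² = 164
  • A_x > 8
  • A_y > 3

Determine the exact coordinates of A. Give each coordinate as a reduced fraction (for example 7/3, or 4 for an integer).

1. A_x = 16  [A = 2·M−B = 2·(12, 8)−(8, 3)]
2. A_y = 13  [A = 2·M−B = 2·(12, 8)−(8, 3)]
   so A = (16, 13)

A = (16, 13)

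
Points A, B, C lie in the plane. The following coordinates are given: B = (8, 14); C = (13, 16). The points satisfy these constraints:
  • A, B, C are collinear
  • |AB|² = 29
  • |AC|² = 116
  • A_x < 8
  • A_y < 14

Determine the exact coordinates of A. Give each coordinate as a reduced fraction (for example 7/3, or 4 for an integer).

A = (3, 12)

1. A_x = 3  [[A, B, C are collinear ⇒ -2x+5y-54=0] ∩ [|A−(8, 14)|²=29]]
2. A_y = 12  [[A, B, C are collinear ⇒ -2x+5y-54=0] ∩ [|A−(8, 14)|²=29]]
   so A = (3, 12)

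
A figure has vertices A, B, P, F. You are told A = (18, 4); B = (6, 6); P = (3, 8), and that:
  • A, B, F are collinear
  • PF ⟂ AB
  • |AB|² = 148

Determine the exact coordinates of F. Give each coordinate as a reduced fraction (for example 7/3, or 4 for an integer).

F = (102/37, 242/37)

1. F_x = 102/37  [[A, B, F are collinear ⇒ -2x-12y+84=0] ∩ [PF ⟂ AB ⇒ -12x+2y+20=0]]
2. F_y = 242/37  [[A, B, F are collinear ⇒ -2x-12y+84=0] ∩ [PF ⟂ AB ⇒ -12x+2y+20=0]]
   so F = (102/37, 242/37)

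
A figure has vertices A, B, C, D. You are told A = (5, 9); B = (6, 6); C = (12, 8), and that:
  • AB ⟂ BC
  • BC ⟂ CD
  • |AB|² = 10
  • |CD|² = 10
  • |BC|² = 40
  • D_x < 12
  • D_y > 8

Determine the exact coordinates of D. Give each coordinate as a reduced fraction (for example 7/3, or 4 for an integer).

D = (11, 11)

1. D_x = 11  [[BC ⟂ CD ⇒ 6x+2y-88=0] ∩ [|D−(12, 8)|²=10]]
2. D_y = 11  [[BC ⟂ CD ⇒ 6x+2y-88=0] ∩ [|D−(12, 8)|²=10]]
   so D = (11, 11)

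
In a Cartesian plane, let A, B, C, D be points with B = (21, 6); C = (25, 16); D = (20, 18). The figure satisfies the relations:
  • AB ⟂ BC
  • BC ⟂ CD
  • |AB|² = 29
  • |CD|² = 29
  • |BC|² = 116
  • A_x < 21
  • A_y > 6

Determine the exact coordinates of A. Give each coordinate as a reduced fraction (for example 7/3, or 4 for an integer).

1. A_x = 16  [[AB ⟂ BC ⇒ -4x-10y+144=0] ∩ [|A−(21, 6)|²=29]]
2. A_y = 8  [[AB ⟂ BC ⇒ -4x-10y+144=0] ∩ [|A−(21, 6)|²=29]]
   so A = (16, 8)

A = (16, 8)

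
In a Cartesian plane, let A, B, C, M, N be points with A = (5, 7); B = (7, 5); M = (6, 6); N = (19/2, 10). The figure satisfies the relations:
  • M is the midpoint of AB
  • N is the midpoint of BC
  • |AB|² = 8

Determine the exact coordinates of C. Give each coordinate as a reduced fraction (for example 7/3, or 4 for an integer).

C = (12, 15)

1. C_x = 12  [C = 2·N−B = 2·(19/2, 10)−(7, 5)]
2. C_y = 15  [C = 2·N−B = 2·(19/2, 10)−(7, 5)]
   so C = (12, 15)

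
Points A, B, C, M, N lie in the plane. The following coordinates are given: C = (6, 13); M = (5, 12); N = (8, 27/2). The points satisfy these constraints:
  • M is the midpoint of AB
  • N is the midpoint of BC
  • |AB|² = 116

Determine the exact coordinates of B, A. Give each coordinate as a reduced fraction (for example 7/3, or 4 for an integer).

B = (10, 14)
A = (0, 10)

1. B_x = 10  [B = 2·N−C = 2·(8, 27/2)−(6, 13)]
2. B_y = 14  [B = 2·N−C = 2·(8, 27/2)−(6, 13)]
   so B = (10, 14)
3. A_x = 0  [A = 2·M−B = 2·(5, 12)−(10, 14)]
4. A_y = 10  [A = 2·M−B = 2·(5, 12)−(10, 14)]
   so A = (0, 10)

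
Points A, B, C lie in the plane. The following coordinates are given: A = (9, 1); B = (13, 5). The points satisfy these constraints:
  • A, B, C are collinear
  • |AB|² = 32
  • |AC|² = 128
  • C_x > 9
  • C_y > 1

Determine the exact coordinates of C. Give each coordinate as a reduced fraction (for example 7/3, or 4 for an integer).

1. C_x = 17  [[A, B, C are collinear ⇒ -4x+4y+32=0] ∩ [|C−(9, 1)|²=128]]
2. C_y = 9  [[A, B, C are collinear ⇒ -4x+4y+32=0] ∩ [|C−(9, 1)|²=128]]
   so C = (17, 9)

C = (17, 9)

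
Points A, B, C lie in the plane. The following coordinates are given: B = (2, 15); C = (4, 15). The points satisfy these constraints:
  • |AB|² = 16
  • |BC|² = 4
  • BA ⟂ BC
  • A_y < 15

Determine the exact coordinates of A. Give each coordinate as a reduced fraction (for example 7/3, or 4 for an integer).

A = (2, 11)

1. A_x = 2  [[BA ⟂ BC ⇒ 2x-4=0] ∩ [|A−(2, 15)|²=16]]
2. A_y = 11  [[BA ⟂ BC ⇒ 2x-4=0] ∩ [|A−(2, 15)|²=16]]
   so A = (2, 11)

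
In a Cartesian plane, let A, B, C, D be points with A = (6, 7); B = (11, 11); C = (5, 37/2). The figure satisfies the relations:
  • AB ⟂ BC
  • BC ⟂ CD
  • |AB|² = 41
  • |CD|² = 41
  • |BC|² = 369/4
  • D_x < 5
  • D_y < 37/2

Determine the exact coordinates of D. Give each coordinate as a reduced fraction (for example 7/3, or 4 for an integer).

1. D_x = 0  [[BC ⟂ CD ⇒ -6x+15/2y-435/4=0] ∩ [|D−(5, 37/2)|²=41]]
2. D_y = 29/2  [[BC ⟂ CD ⇒ -6x+15/2y-435/4=0] ∩ [|D−(5, 37/2)|²=41]]
   so D = (0, 29/2)

D = (0, 29/2)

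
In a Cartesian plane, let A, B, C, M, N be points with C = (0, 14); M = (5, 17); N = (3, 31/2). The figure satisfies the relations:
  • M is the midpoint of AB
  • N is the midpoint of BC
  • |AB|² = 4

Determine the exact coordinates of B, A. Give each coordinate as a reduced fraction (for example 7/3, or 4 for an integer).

1. B_x = 6  [B = 2·N−C = 2·(3, 31/2)−(0, 14)]
2. B_y = 17  [B = 2·N−C = 2·(3, 31/2)−(0, 14)]
   so B = (6, 17)
3. A_x = 4  [A = 2·M−B = 2·(5, 17)−(6, 17)]
4. A_y = 17  [A = 2·M−B = 2·(5, 17)−(6, 17)]
   so A = (4, 17)

B = (6, 17)
A = (4, 17)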